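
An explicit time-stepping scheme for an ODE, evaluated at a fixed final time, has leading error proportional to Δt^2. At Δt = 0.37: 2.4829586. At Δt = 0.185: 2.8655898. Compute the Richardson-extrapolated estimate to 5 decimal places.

2.99313

The leading error scales as Δt^2; refining by a factor of 2 reduces it by 2^2 = 4.
Extrapolated value = (4·A(Δt/2) − A(Δt)) / (4 − 1)
= (4·2.8655898 − 2.4829586) / 3
= 8.9794006 / 3 = 2.9931335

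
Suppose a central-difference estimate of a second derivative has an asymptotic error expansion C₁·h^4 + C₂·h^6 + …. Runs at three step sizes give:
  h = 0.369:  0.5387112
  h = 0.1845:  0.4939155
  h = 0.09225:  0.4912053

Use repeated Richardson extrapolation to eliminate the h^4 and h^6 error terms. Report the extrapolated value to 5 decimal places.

0.49103

First eliminate the h^4 term (factor 2^4 = 16):
  B₁ = (16·0.4939155 − 0.5387112)/15 = 0.4909291
  B₂ = (16·0.4912053 − 0.4939155)/15 = 0.4910246
Then eliminate the h^6 term (factor 2^6 = 64):
  (64·0.4910246 − 0.4909291)/63 = 0.4910261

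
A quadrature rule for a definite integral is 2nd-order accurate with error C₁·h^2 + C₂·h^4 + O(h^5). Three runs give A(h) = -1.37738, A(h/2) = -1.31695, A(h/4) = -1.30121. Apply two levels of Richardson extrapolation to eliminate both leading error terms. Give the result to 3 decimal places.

-1.296

First eliminate the h^2 term (factor 2^2 = 4):
  B₁ = (4·(-1.31695) − (-1.37738))/3 = -1.29681
  B₂ = (4·(-1.30121) − (-1.31695))/3 = -1.29596
Then eliminate the h^4 term (factor 2^4 = 16):
  (16·(-1.29596) − (-1.29681))/15 = -1.29590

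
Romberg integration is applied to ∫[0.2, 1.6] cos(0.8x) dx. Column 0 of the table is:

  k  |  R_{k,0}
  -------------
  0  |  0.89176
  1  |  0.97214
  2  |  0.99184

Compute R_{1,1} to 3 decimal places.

0.999

Richardson extrapolation on the trapezoidal column (denominator 4−1=3):
R_{1,1} = (4·0.97214 − 0.89176) / 3 = 0.99893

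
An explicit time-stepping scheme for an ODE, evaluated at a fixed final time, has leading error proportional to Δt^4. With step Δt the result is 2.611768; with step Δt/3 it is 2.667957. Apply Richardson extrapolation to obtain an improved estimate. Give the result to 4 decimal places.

2.6687

The leading error scales as Δt^4; refining by a factor of 3 reduces it by 3^4 = 81.
Extrapolated value = (81·A(Δt/3) − A(Δt)) / (81 − 1)
= (81·2.667957 − 2.611768) / 80
= 213.492749 / 80 = 2.668659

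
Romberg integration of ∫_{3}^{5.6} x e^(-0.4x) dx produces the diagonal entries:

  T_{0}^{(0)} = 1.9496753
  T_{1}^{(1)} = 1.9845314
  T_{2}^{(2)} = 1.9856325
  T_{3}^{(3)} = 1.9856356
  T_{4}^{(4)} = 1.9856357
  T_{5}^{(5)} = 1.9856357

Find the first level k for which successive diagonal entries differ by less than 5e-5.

k = 3

|T_{1}^{(1)} − T_{0}^{(0)}| = 0.0348561 ≥ 5e-5
|T_{2}^{(2)} − T_{1}^{(1)}| = 0.0011011 ≥ 5e-5
|T_{3}^{(3)} − T_{2}^{(2)}| = 0.0000031 < 5e-5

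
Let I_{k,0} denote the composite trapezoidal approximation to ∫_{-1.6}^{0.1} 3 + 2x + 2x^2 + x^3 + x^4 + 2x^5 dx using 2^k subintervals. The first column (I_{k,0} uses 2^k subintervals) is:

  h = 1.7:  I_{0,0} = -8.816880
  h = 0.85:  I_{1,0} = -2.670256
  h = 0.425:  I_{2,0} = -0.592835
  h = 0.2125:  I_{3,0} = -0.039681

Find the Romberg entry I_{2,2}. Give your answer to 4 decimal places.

0.1477

I_{1,1} = (4·(-2.670256) − (-8.816880)) / 3 = -0.621381
I_{2,1} = -0.592835 + (-0.592835 − (-2.670256))/3 = 0.099639
I_{2,2} = (16·0.099639 − (-0.621381)) / 15 = 0.147707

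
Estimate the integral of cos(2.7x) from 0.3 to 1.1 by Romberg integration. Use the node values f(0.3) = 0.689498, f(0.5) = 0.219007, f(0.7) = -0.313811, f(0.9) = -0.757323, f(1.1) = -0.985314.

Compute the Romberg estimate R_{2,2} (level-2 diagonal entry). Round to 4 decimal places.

R_{0,0} (trapezoid, 1 panel, h=0.8000): -0.118326
R_{1,0} (trapezoid, 2 panels, h=0.4000): -0.184688
R_{2,0} (trapezoid, 4 panels, h=0.2000): -0.200007
R_{1,1} = -0.184688 + (-0.184688 − (-0.118326))/3 = -0.206809
R_{2,1} = -0.200007 + (-0.200007 − (-0.184688))/3 = -0.205113
R_{2,2} = -0.205113 + (-0.205113 − (-0.206809))/15 = -0.205000

-0.2050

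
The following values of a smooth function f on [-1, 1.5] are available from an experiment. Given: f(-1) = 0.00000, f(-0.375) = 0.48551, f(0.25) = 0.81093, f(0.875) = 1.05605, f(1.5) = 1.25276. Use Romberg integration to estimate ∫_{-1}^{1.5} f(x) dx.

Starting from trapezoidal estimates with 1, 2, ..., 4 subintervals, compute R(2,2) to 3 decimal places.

R(0,0) (trapezoid, 1 panel, h=2.5000): 1.56595
R(1,0) (trapezoid, 2 panels, h=1.2500): 1.79664
R(2,0) (trapezoid, 4 panels, h=0.6250): 1.86179
R(1,1) = 1.79664 + (1.79664 − 1.56595)/3 = 1.87354
R(2,1) = 1.86179 + (1.86179 − 1.79664)/3 = 1.88351
R(2,2) = 1.88351 + (1.88351 − 1.87354)/15 = 1.88417

1.884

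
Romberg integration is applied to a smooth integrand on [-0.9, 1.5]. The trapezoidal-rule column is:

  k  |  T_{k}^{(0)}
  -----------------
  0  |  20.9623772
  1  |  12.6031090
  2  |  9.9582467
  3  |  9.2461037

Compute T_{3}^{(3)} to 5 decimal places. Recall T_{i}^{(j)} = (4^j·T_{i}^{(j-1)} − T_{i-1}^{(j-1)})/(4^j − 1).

9.00383

Richardson extrapolation on the trapezoidal column (denominator 4−1=3):
T_{1}^{(1)} = (4·12.6031090 − 20.9623772) / 3 = 9.8166863
T_{2}^{(1)} = (4·9.9582467 − 12.6031090) / 3 = 9.0766259
T_{3}^{(1)} = (4·9.2461037 − 9.9582467) / 3 = 9.0087227
T_{2}^{(2)} = 9.0766259 + (9.0766259 − 9.8166863)/15 = 9.0272885
T_{3}^{(2)} = 9.0087227 + (9.0087227 − 9.0766259)/15 = 9.0041958
T_{3}^{(3)} = (64·9.0041958 − 9.0272885) / 63 = 9.0038292
(Column j=1 coincides with Simpson's rule on the same nodes.)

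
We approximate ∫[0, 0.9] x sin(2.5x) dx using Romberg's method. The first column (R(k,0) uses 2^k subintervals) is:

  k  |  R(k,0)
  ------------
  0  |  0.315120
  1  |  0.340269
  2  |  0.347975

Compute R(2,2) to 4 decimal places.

R(1,1) = 0.340269 + (0.340269 − 0.315120)/3 = 0.348652
R(2,1) = 0.347975 + (0.347975 − 0.340269)/3 = 0.350544
R(2,2) = (16·0.350544 − 0.348652) / 15 = 0.350670

0.3507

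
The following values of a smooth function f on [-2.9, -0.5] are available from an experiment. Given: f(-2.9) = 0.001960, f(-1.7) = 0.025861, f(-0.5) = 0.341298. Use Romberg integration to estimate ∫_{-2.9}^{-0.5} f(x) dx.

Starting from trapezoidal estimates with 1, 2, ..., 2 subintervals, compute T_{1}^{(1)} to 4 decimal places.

T_{0}^{(0)} (trapezoid, 1 panel, h=2.4000): 0.411910
T_{1}^{(0)} (trapezoid, 2 panels, h=1.2000): 0.236988
T_{1}^{(1)} = 0.236988 + (0.236988 − 0.411910)/3 = 0.178681

0.1787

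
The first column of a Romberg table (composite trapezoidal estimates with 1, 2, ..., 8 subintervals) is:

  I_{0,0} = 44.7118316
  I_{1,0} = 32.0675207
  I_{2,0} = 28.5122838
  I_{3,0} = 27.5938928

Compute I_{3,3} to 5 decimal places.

Richardson extrapolation on the trapezoidal column (denominator 4−1=3):
I_{1,1} = 32.0675207 + (32.0675207 − 44.7118316)/3 = 27.8527504
I_{2,1} = (4·28.5122838 − 32.0675207) / 3 = 27.3272048
I_{3,1} = (4·27.5938928 − 28.5122838) / 3 = 27.2877625
I_{2,2} = 27.3272048 + (27.3272048 − 27.8527504)/15 = 27.2921684
I_{3,2} = 27.2877625 + (27.2877625 − 27.3272048)/15 = 27.2851330
I_{3,3} = (64·27.2851330 − 27.2921684) / 63 = 27.2850213

27.28502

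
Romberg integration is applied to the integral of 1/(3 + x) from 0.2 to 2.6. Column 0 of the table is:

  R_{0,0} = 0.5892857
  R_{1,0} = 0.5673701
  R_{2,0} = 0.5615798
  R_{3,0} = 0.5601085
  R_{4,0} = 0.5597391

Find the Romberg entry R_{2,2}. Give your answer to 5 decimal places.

Richardson extrapolation on the trapezoidal column (denominator 4−1=3):
R_{1,1} = (4·0.5673701 − 0.5892857) / 3 = 0.5600649
R_{2,1} = 0.5615798 + (0.5615798 − 0.5673701)/3 = 0.5596497
R_{2,2} = (16·0.5596497 − 0.5600649) / 15 = 0.5596220

0.55962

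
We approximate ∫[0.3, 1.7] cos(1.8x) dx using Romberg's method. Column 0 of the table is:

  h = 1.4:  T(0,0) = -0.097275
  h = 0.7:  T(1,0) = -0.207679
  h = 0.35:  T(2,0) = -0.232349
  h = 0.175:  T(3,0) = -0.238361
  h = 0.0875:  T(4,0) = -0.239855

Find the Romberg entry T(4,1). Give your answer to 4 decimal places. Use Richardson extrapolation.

Richardson extrapolation on the trapezoidal column (denominator 4−1=3):
T(4,1) = (4·(-0.239855) − (-0.238361)) / 3 = -0.240353

-0.2404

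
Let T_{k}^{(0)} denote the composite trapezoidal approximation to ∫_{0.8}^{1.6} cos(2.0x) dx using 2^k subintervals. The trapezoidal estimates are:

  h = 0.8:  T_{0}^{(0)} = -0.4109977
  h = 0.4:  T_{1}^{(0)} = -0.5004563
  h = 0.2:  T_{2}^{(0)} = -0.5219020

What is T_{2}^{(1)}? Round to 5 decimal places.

Richardson extrapolation on the trapezoidal column (denominator 4−1=3):
T_{2}^{(1)} = (4·(-0.5219020) − (-0.5004563)) / 3 = -0.5290506

-0.52905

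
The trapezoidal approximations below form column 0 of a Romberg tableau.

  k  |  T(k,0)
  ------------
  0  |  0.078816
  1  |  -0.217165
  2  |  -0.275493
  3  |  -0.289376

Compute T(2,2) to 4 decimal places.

Richardson extrapolation on the trapezoidal column (denominator 4−1=3):
T(1,1) = -0.217165 + (-0.217165 − 0.078816)/3 = -0.315825
T(2,1) = -0.275493 + (-0.275493 − (-0.217165))/3 = -0.294936
T(2,2) = -0.294936 + (-0.294936 − (-0.315825))/15 = -0.293543

-0.2935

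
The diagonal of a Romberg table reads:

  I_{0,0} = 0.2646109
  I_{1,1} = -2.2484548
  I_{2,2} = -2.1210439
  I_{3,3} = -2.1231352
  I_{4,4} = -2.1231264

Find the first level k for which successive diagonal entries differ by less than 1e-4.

|I_{1,1} − I_{0,0}| = 2.5130657 ≥ 1e-4
|I_{2,2} − I_{1,1}| = 0.1274109 ≥ 1e-4
|I_{3,3} − I_{2,2}| = 0.0020913 ≥ 1e-4
|I_{4,4} − I_{3,3}| = 0.0000088 < 1e-4

k = 4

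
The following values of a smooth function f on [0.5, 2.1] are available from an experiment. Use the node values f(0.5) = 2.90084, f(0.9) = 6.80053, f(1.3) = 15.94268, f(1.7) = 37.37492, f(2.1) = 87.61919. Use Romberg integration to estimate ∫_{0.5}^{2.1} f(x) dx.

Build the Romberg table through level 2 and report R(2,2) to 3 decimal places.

39.797

R(0,0) (trapezoid, 1 panel, h=1.6000): 72.41602
R(1,0) (trapezoid, 2 panels, h=0.8000): 48.96216
R(2,0) (trapezoid, 4 panels, h=0.4000): 42.15126
R(1,1) = 48.96216 + (48.96216 − 72.41602)/3 = 41.14421
R(2,1) = 42.15126 + (42.15126 − 48.96216)/3 = 39.88096
R(2,2) = 39.88096 + (39.88096 − 41.14421)/15 = 39.79674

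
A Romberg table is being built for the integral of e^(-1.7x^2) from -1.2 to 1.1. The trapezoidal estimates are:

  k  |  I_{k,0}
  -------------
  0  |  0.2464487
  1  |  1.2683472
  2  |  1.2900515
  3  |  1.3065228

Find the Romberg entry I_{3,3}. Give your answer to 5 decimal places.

1.31357

I_{1,1} = (4·1.2683472 − 0.2464487) / 3 = 1.6089800
I_{2,1} = 1.2900515 + (1.2900515 − 1.2683472)/3 = 1.2972863
I_{3,1} = 1.3065228 + (1.3065228 − 1.2900515)/3 = 1.3120132
I_{2,2} = (16·1.2972863 − 1.6089800) / 15 = 1.2765067
I_{3,2} = 1.3120132 + (1.3120132 − 1.2972863)/15 = 1.3129950
I_{3,3} = (64·1.3129950 − 1.2765067) / 63 = 1.3135742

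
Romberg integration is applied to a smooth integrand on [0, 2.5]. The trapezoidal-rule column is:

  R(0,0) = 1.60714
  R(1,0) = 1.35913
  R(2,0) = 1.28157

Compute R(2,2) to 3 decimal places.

Richardson extrapolation on the trapezoidal column (denominator 4−1=3):
R(1,1) = 1.35913 + (1.35913 − 1.60714)/3 = 1.27646
R(2,1) = 1.28157 + (1.28157 − 1.35913)/3 = 1.25572
R(2,2) = (16·1.25572 − 1.27646) / 15 = 1.25434

1.254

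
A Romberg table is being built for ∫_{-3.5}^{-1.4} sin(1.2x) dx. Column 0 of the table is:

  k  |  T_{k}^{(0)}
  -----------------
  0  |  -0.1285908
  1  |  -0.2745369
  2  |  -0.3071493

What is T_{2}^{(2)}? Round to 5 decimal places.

T_{1}^{(1)} = -0.2745369 + (-0.2745369 − (-0.1285908))/3 = -0.3231856
T_{2}^{(1)} = -0.3071493 + (-0.3071493 − (-0.2745369))/3 = -0.3180201
T_{2}^{(2)} = -0.3180201 + (-0.3180201 − (-0.3231856))/15 = -0.3176757

-0.31768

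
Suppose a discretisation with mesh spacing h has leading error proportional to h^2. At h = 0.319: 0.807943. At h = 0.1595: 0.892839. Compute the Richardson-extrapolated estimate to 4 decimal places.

The leading error scales as h^2; refining by a factor of 2 reduces it by 2^2 = 4.
Extrapolated value = (4·A(h/2) − A(h)) / (4 − 1)
= (4·0.892839 − 0.807943) / 3
= 2.763413 / 3 = 0.921138

0.9211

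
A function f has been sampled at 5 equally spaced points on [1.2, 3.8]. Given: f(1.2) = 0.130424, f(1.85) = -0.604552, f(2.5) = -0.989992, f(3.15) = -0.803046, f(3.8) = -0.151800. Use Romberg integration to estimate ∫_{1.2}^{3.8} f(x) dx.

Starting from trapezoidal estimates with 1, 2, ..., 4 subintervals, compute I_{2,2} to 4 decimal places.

-1.6488

I_{0,0} (trapezoid, 1 panel, h=2.6000): -0.027789
I_{1,0} (trapezoid, 2 panels, h=1.3000): -1.300884
I_{2,0} (trapezoid, 4 panels, h=0.6500): -1.565381
I_{1,1} = -1.300884 + (-1.300884 − (-0.027789))/3 = -1.725249
I_{2,1} = -1.565381 + (-1.565381 − (-1.300884))/3 = -1.653547
I_{2,2} = -1.653547 + (-1.653547 − (-1.725249))/15 = -1.648767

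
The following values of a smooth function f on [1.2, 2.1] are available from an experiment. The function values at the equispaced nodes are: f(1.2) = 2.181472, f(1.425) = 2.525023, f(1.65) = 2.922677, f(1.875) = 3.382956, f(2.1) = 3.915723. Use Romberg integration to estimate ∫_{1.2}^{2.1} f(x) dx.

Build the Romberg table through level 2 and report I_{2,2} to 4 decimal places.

2.6681

I_{0,0} (trapezoid, 1 panel, h=0.9000): 2.743738
I_{1,0} (trapezoid, 2 panels, h=0.4500): 2.687074
I_{2,0} (trapezoid, 4 panels, h=0.2250): 2.672832
I_{1,1} = 2.687074 + (2.687074 − 2.743738)/3 = 2.668186
I_{2,1} = 2.672832 + (2.672832 − 2.687074)/3 = 2.668085
I_{2,2} = 2.668085 + (2.668085 − 2.668186)/15 = 2.668078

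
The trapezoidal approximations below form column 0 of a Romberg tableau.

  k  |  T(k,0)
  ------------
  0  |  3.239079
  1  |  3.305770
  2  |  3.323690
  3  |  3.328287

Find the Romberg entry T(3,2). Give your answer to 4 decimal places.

3.3298

Richardson extrapolation on the trapezoidal column (denominator 4−1=3):
T(2,1) = (4·3.323690 − 3.305770) / 3 = 3.329663
T(3,1) = 3.328287 + (3.328287 − 3.323690)/3 = 3.329819
T(3,2) = 3.329819 + (3.329819 − 3.329663)/15 = 3.329829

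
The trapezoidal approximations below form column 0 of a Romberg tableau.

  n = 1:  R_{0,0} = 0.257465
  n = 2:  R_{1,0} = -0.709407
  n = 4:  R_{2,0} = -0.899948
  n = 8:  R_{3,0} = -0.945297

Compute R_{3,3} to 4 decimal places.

Richardson extrapolation on the trapezoidal column (denominator 4−1=3):
R_{1,1} = -0.709407 + (-0.709407 − 0.257465)/3 = -1.031698
R_{2,1} = -0.899948 + (-0.899948 − (-0.709407))/3 = -0.963462
R_{3,1} = (4·(-0.945297) − (-0.899948)) / 3 = -0.960413
R_{2,2} = -0.963462 + (-0.963462 − (-1.031698))/15 = -0.958913
R_{3,2} = (16·(-0.960413) − (-0.963462)) / 15 = -0.960210
R_{3,3} = -0.960210 + (-0.960210 − (-0.958913))/63 = -0.960231

-0.9602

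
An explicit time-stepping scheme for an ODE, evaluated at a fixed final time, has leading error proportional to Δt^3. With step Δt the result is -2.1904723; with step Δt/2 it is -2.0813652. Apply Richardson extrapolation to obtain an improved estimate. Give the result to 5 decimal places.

The leading error scales as Δt^3; refining by a factor of 2 reduces it by 2^3 = 8.
Extrapolated value = (8·A(Δt/2) − A(Δt)) / (8 − 1)
= (8·(-2.0813652) − (-2.1904723)) / 7
= -14.4604493 / 7 = -2.0657785

-2.06578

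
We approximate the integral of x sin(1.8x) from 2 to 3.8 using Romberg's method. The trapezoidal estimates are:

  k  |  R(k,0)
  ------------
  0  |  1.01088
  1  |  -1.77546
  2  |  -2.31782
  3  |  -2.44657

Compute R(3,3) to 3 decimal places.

Richardson extrapolation on the trapezoidal column (denominator 4−1=3):
R(1,1) = (4·(-1.77546) − 1.01088) / 3 = -2.70424
R(2,1) = -2.31782 + (-2.31782 − (-1.77546))/3 = -2.49861
R(3,1) = (4·(-2.44657) − (-2.31782)) / 3 = -2.48949
R(2,2) = (16·(-2.49861) − (-2.70424)) / 15 = -2.48490
R(3,2) = -2.48949 + (-2.48949 − (-2.49861))/15 = -2.48888
R(3,3) = (64·(-2.48888) − (-2.48490)) / 63 = -2.48894
(Column j=1 coincides with Simpson's rule on the same nodes.)

-2.489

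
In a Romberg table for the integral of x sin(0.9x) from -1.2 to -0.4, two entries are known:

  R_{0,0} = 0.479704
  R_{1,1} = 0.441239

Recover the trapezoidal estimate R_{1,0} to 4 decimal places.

0.4509

From R_{1,1} = (4·R_{1,0} − R_{0,0})/3, solve for R_{1,0}:
4·R_{1,0} = 3·0.441239 + 0.479704 = 1.803421
R_{1,0} = 0.450855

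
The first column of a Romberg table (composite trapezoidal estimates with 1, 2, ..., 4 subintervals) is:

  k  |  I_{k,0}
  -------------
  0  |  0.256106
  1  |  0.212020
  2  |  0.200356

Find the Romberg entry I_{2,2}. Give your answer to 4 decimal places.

0.1964

I_{1,1} = 0.212020 + (0.212020 − 0.256106)/3 = 0.197325
I_{2,1} = (4·0.200356 − 0.212020) / 3 = 0.196468
I_{2,2} = (16·0.196468 − 0.197325) / 15 = 0.196411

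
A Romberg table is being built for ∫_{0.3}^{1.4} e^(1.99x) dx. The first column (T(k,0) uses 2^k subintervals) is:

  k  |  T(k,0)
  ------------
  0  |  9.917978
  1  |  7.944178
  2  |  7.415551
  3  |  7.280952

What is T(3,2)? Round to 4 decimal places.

T(2,1) = (4·7.415551 − 7.944178) / 3 = 7.239342
T(3,1) = 7.280952 + (7.280952 − 7.415551)/3 = 7.236086
T(3,2) = (16·7.236086 − 7.239342) / 15 = 7.235869

7.2359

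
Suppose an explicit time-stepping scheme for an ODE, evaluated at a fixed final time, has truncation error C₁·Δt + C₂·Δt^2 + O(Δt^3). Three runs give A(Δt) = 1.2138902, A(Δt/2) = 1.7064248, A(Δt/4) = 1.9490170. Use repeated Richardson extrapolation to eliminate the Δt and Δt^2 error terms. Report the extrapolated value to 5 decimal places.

2.18916

First eliminate the Δt term (factor 2^1 = 2):
  B₁ = (2·1.7064248 − 1.2138902)/1 = 2.1989594
  B₂ = (2·1.9490170 − 1.7064248)/1 = 2.1916092
Then eliminate the Δt^2 term (factor 2^2 = 4):
  (4·2.1916092 − 2.1989594)/3 = 2.1891591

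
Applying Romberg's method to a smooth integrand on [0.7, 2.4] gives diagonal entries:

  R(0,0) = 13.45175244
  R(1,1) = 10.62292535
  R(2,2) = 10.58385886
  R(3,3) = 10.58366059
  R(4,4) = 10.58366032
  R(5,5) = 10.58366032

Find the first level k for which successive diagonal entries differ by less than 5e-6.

k = 4

|R(1,1) − R(0,0)| = 2.82882709 ≥ 5e-6
|R(2,2) − R(1,1)| = 0.03906649 ≥ 5e-6
|R(3,3) − R(2,2)| = 0.00019827 ≥ 5e-6
|R(4,4) − R(3,3)| = 0.00000027 < 5e-6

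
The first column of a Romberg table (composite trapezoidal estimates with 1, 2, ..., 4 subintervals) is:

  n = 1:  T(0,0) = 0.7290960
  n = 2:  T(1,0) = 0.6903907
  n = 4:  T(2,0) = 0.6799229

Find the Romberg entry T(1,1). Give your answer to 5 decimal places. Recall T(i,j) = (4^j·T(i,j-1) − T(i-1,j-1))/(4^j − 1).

0.67749

T(1,1) = 0.6903907 + (0.6903907 − 0.7290960)/3 = 0.6774889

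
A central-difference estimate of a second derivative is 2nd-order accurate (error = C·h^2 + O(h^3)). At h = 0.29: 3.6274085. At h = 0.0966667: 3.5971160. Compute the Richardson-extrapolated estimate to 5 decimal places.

Extrapolated value = (9·A(h/3) − A(h)) / (9 − 1)
= (9·3.5971160 − 3.6274085) / 8
= 28.7466355 / 8 = 3.5933294

3.59333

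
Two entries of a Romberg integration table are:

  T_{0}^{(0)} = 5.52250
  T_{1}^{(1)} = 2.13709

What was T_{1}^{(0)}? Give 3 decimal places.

From T_{1}^{(1)} = (4·T_{1}^{(0)} − T_{0}^{(0)})/3, solve for T_{1}^{(0)}:
4·T_{1}^{(0)} = 3·2.13709 + 5.52250 = 11.93377
T_{1}^{(0)} = 2.98344

2.983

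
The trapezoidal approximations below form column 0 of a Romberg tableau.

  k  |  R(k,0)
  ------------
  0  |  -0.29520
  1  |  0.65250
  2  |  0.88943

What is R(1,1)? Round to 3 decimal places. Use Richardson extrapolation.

0.968

Richardson extrapolation on the trapezoidal column (denominator 4−1=3):
R(1,1) = 0.65250 + (0.65250 − (-0.29520))/3 = 0.96840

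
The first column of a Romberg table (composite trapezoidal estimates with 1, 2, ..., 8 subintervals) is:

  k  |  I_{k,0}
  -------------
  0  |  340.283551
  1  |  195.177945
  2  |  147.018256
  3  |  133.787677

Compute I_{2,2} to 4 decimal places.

Richardson extrapolation on the trapezoidal column (denominator 4−1=3):
I_{1,1} = (4·195.177945 − 340.283551) / 3 = 146.809410
I_{2,1} = 147.018256 + (147.018256 − 195.177945)/3 = 130.965026
I_{2,2} = 130.965026 + (130.965026 − 146.809410)/15 = 129.908734

129.9087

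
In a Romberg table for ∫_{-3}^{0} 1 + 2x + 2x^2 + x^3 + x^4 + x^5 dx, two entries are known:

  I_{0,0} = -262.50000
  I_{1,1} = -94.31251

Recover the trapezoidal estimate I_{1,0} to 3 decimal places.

-136.359

From I_{1,1} = (4·I_{1,0} − I_{0,0})/3, solve for I_{1,0}:
4·I_{1,0} = 3·(-94.31251) + (-262.50000) = -545.43753
I_{1,0} = -136.35938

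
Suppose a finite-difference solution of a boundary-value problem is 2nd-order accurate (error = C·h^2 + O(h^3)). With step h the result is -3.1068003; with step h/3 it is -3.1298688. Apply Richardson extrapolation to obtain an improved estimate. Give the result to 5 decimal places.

-3.13275

The leading error scales as h^2; refining by a factor of 3 reduces it by 3^2 = 9.
Extrapolated value = (9·A(h/3) − A(h)) / (9 − 1)
= (9·(-3.1298688) − (-3.1068003)) / 8
= -25.0620189 / 8 = -3.1327524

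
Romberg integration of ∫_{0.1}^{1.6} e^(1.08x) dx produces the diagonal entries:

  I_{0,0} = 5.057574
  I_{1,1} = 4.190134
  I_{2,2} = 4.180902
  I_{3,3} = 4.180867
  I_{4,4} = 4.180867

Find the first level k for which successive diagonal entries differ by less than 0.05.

k = 2

|I_{1,1} − I_{0,0}| = 0.867440 ≥ 0.05
|I_{2,2} − I_{1,1}| = 0.009232 < 0.05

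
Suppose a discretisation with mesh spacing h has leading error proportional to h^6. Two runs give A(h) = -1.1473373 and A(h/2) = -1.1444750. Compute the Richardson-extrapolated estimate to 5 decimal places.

Extrapolated value = (64·A(h/2) − A(h)) / (64 − 1)
= (64·(-1.1444750) − (-1.1473373)) / 63
= -72.0990627 / 63 = -1.1444296

-1.14443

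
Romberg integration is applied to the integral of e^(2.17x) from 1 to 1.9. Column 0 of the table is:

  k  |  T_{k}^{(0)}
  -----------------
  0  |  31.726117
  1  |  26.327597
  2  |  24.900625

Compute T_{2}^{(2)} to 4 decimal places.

T_{1}^{(1)} = 26.327597 + (26.327597 − 31.726117)/3 = 24.528090
T_{2}^{(1)} = (4·24.900625 − 26.327597) / 3 = 24.424968
T_{2}^{(2)} = 24.424968 + (24.424968 − 24.528090)/15 = 24.418093

24.4181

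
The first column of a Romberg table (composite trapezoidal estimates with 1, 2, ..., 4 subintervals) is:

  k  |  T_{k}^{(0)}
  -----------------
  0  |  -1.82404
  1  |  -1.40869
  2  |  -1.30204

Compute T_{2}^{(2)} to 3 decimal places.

-1.266

Richardson extrapolation on the trapezoidal column (denominator 4−1=3):
T_{1}^{(1)} = -1.40869 + (-1.40869 − (-1.82404))/3 = -1.27024
T_{2}^{(1)} = -1.30204 + (-1.30204 − (-1.40869))/3 = -1.26649
T_{2}^{(2)} = -1.26649 + (-1.26649 − (-1.27024))/15 = -1.26624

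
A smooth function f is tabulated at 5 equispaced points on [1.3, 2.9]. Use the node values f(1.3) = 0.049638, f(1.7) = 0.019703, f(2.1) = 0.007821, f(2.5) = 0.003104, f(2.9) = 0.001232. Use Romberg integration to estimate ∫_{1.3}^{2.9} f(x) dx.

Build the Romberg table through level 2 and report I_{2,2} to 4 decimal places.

I_{0,0} (trapezoid, 1 panel, h=1.6000): 0.040696
I_{1,0} (trapezoid, 2 panels, h=0.8000): 0.026605
I_{2,0} (trapezoid, 4 panels, h=0.4000): 0.022425
I_{1,1} = 0.026605 + (0.026605 − 0.040696)/3 = 0.021908
I_{2,1} = 0.022425 + (0.022425 − 0.026605)/3 = 0.021032
I_{2,2} = 0.021032 + (0.021032 − 0.021908)/15 = 0.020974

0.0210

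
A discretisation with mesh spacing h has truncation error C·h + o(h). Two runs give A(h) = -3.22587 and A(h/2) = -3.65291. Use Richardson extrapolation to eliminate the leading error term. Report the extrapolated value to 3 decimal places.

-4.080

The leading error scales as h; refining by a factor of 2 reduces it by 2^1 = 2.
Extrapolated value = (2·A(h/2) − A(h)) / (2 − 1)
= (2·(-3.65291) − (-3.22587)) / 1
= -4.07995 / 1 = -4.07995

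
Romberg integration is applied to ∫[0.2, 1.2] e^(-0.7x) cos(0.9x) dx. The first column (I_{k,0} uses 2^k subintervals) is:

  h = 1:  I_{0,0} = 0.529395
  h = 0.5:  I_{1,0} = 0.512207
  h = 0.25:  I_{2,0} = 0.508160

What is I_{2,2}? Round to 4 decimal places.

0.5068

Richardson extrapolation on the trapezoidal column (denominator 4−1=3):
I_{1,1} = (4·0.512207 − 0.529395) / 3 = 0.506478
I_{2,1} = 0.508160 + (0.508160 − 0.512207)/3 = 0.506811
I_{2,2} = (16·0.506811 − 0.506478) / 15 = 0.506833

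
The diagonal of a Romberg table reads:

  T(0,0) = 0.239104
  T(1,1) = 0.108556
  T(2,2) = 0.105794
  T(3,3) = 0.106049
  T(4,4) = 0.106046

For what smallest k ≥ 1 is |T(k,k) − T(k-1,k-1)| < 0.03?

|T(1,1) − T(0,0)| = 0.130548 ≥ 0.03
|T(2,2) − T(1,1)| = 0.002762 < 0.03

k = 2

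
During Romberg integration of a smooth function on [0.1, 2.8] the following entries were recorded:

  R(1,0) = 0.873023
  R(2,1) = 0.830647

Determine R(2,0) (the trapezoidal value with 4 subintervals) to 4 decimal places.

From R(2,1) = (4·R(2,0) − R(1,0))/3, solve for R(2,0):
4·R(2,0) = 3·0.830647 + 0.873023 = 3.364964
R(2,0) = 0.841241

0.8412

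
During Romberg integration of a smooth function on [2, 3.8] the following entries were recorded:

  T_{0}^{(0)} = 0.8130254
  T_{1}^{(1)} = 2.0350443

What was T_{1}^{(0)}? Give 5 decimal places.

1.72954

From T_{1}^{(1)} = (4·T_{1}^{(0)} − T_{0}^{(0)})/3, solve for T_{1}^{(0)}:
4·T_{1}^{(0)} = 3·2.0350443 + 0.8130254 = 6.9181583
T_{1}^{(0)} = 1.7295396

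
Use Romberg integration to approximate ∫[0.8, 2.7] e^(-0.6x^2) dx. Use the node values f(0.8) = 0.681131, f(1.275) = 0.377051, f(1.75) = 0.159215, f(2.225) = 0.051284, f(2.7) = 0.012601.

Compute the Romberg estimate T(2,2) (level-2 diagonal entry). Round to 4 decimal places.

T(0,0) (trapezoid, 1 panel, h=1.9000): 0.659045
T(1,0) (trapezoid, 2 panels, h=0.9500): 0.480777
T(2,0) (trapezoid, 4 panels, h=0.4750): 0.443848
T(1,1) = 0.480777 + (0.480777 − 0.659045)/3 = 0.421354
T(2,1) = 0.443848 + (0.443848 − 0.480777)/3 = 0.431538
T(2,2) = 0.431538 + (0.431538 − 0.421354)/15 = 0.432217

0.4322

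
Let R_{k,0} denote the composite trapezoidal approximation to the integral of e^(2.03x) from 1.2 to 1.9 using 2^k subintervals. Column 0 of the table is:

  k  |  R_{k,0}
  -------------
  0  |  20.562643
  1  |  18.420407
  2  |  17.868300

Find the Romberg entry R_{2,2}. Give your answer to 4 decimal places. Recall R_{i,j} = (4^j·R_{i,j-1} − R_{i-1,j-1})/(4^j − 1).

17.6828

Richardson extrapolation on the trapezoidal column (denominator 4−1=3):
R_{1,1} = 18.420407 + (18.420407 − 20.562643)/3 = 17.706328
R_{2,1} = (4·17.868300 − 18.420407) / 3 = 17.684264
R_{2,2} = 17.684264 + (17.684264 − 17.706328)/15 = 17.682793
(Column j=1 coincides with Simpson's rule on the same nodes.)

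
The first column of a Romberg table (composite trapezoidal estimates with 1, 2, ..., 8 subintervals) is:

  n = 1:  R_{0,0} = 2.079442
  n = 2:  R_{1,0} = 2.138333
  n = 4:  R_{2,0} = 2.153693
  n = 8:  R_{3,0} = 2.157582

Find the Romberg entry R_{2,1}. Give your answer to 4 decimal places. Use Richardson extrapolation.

Richardson extrapolation on the trapezoidal column (denominator 4−1=3):
R_{2,1} = (4·2.153693 − 2.138333) / 3 = 2.158813

2.1588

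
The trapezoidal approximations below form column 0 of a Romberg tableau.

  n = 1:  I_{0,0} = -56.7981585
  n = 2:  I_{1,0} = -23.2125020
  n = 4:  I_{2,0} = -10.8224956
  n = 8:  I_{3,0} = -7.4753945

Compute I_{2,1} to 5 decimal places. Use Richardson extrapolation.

-6.69249

Richardson extrapolation on the trapezoidal column (denominator 4−1=3):
I_{2,1} = (4·(-10.8224956) − (-23.2125020)) / 3 = -6.6924935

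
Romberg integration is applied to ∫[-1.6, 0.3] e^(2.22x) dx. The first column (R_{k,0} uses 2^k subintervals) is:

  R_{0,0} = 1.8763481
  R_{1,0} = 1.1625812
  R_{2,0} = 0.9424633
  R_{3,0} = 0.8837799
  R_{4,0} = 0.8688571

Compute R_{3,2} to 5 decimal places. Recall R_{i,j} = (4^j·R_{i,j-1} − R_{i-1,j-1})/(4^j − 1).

0.86389

Richardson extrapolation on the trapezoidal column (denominator 4−1=3):
R_{2,1} = (4·0.9424633 − 1.1625812) / 3 = 0.8690907
R_{3,1} = 0.8837799 + (0.8837799 − 0.9424633)/3 = 0.8642188
R_{3,2} = (16·0.8642188 − 0.8690907) / 15 = 0.8638940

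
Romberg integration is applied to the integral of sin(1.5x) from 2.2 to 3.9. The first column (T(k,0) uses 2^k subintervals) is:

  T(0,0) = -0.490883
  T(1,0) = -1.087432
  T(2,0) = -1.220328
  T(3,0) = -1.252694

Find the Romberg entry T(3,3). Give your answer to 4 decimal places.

-1.2634

T(1,1) = (4·(-1.087432) − (-0.490883)) / 3 = -1.286282
T(2,1) = (4·(-1.220328) − (-1.087432)) / 3 = -1.264627
T(3,1) = (4·(-1.252694) − (-1.220328)) / 3 = -1.263483
T(2,2) = (16·(-1.264627) − (-1.286282)) / 15 = -1.263183
T(3,2) = (16·(-1.263483) − (-1.264627)) / 15 = -1.263407
T(3,3) = (64·(-1.263407) − (-1.263183)) / 63 = -1.263411
(Column j=1 coincides with Simpson's rule on the same nodes.)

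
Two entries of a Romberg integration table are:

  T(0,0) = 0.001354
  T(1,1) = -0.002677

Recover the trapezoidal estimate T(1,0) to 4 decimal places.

From T(1,1) = (4·T(1,0) − T(0,0))/3, solve for T(1,0):
4·T(1,0) = 3·(-0.002677) + 0.001354 = -0.006677
T(1,0) = -0.001669

-0.0017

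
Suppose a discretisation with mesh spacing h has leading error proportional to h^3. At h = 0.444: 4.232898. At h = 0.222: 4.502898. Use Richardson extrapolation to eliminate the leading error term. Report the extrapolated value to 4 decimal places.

Extrapolated value = (8·A(h/2) − A(h)) / (8 − 1)
= (8·4.502898 − 4.232898) / 7
= 31.790286 / 7 = 4.541469

4.5415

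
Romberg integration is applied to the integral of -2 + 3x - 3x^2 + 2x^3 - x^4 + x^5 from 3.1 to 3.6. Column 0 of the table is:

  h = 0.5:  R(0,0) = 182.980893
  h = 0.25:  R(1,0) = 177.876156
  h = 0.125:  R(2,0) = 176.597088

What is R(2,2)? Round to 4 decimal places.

176.1705

Richardson extrapolation on the trapezoidal column (denominator 4−1=3):
R(1,1) = 177.876156 + (177.876156 − 182.980893)/3 = 176.174577
R(2,1) = 176.597088 + (176.597088 − 177.876156)/3 = 176.170732
R(2,2) = 176.170732 + (176.170732 − 176.174577)/15 = 176.170476
(Column j=1 coincides with Simpson's rule on the same nodes.)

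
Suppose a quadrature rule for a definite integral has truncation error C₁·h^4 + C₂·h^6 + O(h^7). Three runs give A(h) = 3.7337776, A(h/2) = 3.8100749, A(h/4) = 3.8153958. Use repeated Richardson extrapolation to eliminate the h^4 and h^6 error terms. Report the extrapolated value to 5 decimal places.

3.81576

First eliminate the h^4 term (factor 2^4 = 16):
  B₁ = (16·3.8100749 − 3.7337776)/15 = 3.8151614
  B₂ = (16·3.8153958 − 3.8100749)/15 = 3.8157505
Then eliminate the h^6 term (factor 2^6 = 64):
  (64·3.8157505 − 3.8151614)/63 = 3.8157599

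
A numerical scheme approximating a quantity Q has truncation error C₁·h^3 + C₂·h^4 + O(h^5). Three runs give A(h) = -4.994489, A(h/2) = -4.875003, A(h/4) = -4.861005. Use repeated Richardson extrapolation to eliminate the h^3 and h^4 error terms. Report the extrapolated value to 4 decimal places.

-4.8591

First eliminate the h^3 term (factor 2^3 = 8):
  B₁ = (8·(-4.875003) − (-4.994489))/7 = -4.857934
  B₂ = (8·(-4.861005) − (-4.875003))/7 = -4.859005
Then eliminate the h^4 term (factor 2^4 = 16):
  (16·(-4.859005) − (-4.857934))/15 = -4.859076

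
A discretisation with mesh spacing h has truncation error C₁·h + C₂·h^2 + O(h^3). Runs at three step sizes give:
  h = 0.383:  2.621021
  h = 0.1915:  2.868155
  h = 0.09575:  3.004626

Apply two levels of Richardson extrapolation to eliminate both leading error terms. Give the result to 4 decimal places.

3.1497

First eliminate the h term (factor 2^1 = 2):
  B₁ = (2·2.868155 − 2.621021)/1 = 3.115289
  B₂ = (2·3.004626 − 2.868155)/1 = 3.141097
Then eliminate the h^2 term (factor 2^2 = 4):
  (4·3.141097 − 3.115289)/3 = 3.149700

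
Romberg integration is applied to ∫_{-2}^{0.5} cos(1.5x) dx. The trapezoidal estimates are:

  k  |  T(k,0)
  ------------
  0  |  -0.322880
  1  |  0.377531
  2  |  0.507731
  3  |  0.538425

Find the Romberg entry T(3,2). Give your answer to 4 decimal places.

Richardson extrapolation on the trapezoidal column (denominator 4−1=3):
T(2,1) = (4·0.507731 − 0.377531) / 3 = 0.551131
T(3,1) = 0.538425 + (0.538425 − 0.507731)/3 = 0.548656
T(3,2) = 0.548656 + (0.548656 − 0.551131)/15 = 0.548491

0.5485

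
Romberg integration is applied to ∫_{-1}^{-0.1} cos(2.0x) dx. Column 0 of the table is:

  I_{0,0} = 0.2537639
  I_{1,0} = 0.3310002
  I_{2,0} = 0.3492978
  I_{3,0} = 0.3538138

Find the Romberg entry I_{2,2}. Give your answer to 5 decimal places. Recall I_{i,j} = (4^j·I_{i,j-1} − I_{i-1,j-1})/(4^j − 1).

I_{1,1} = 0.3310002 + (0.3310002 − 0.2537639)/3 = 0.3567456
I_{2,1} = 0.3492978 + (0.3492978 − 0.3310002)/3 = 0.3553970
I_{2,2} = (16·0.3553970 − 0.3567456) / 15 = 0.3553071

0.35531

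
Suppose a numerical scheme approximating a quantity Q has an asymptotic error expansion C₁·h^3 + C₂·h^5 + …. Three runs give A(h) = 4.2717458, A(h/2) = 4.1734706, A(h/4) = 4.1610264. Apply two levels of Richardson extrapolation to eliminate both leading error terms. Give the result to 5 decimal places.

4.15924

First eliminate the h^3 term (factor 2^3 = 8):
  B₁ = (8·4.1734706 − 4.2717458)/7 = 4.1594313
  B₂ = (8·4.1610264 − 4.1734706)/7 = 4.1592487
Then eliminate the h^5 term (factor 2^5 = 32):
  (32·4.1592487 − 4.1594313)/31 = 4.1592428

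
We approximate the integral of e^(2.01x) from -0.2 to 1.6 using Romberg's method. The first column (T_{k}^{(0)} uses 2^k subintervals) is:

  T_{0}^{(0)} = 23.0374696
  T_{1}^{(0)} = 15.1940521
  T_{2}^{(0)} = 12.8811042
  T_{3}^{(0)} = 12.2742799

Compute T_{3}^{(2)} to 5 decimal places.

12.06946

Richardson extrapolation on the trapezoidal column (denominator 4−1=3):
T_{2}^{(1)} = (4·12.8811042 − 15.1940521) / 3 = 12.1101216
T_{3}^{(1)} = 12.2742799 + (12.2742799 − 12.8811042)/3 = 12.0720051
T_{3}^{(2)} = (16·12.0720051 − 12.1101216) / 15 = 12.0694640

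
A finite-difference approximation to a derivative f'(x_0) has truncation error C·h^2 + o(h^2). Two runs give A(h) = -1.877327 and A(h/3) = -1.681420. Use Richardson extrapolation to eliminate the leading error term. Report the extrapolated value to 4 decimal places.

Extrapolated value = (9·A(h/3) − A(h)) / (9 − 1)
= (9·(-1.681420) − (-1.877327)) / 8
= -13.255453 / 8 = -1.656932

-1.6569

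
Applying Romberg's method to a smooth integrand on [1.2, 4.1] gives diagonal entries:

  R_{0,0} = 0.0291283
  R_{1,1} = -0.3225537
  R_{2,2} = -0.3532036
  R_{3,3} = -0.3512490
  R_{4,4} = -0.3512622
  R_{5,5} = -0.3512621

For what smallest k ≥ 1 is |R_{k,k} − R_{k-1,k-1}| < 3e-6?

|R_{1,1} − R_{0,0}| = 0.3516820 ≥ 3e-6
|R_{2,2} − R_{1,1}| = 0.0306499 ≥ 3e-6
|R_{3,3} − R_{2,2}| = 0.0019546 ≥ 3e-6
|R_{4,4} − R_{3,3}| = 0.0000132 ≥ 3e-6
|R_{5,5} − R_{4,4}| = 0.0000001 < 3e-6

k = 5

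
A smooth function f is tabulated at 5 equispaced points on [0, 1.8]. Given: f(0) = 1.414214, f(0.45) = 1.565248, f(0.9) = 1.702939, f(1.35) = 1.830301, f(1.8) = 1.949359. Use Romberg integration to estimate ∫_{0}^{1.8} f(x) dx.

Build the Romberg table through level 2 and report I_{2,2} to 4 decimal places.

3.0528

I_{0,0} (trapezoid, 1 panel, h=1.8000): 3.027216
I_{1,0} (trapezoid, 2 panels, h=0.9000): 3.046253
I_{2,0} (trapezoid, 4 panels, h=0.4500): 3.051124
I_{1,1} = 3.046253 + (3.046253 − 3.027216)/3 = 3.052599
I_{2,1} = 3.051124 + (3.051124 − 3.046253)/3 = 3.052748
I_{2,2} = 3.052748 + (3.052748 − 3.052599)/15 = 3.052758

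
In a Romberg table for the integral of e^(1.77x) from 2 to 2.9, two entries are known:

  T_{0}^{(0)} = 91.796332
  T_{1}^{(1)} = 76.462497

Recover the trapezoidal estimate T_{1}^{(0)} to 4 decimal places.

80.2960

From T_{1}^{(1)} = (4·T_{1}^{(0)} − T_{0}^{(0)})/3, solve for T_{1}^{(0)}:
4·T_{1}^{(0)} = 3·76.462497 + 91.796332 = 321.183823
T_{1}^{(0)} = 80.295956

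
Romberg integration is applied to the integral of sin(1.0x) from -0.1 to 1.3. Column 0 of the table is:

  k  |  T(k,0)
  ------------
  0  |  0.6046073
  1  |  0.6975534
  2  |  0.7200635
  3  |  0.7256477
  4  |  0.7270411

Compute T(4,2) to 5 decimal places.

Richardson extrapolation on the trapezoidal column (denominator 4−1=3):
T(3,1) = (4·0.7256477 − 0.7200635) / 3 = 0.7275091
T(4,1) = 0.7270411 + (0.7270411 − 0.7256477)/3 = 0.7275056
T(4,2) = (16·0.7275056 − 0.7275091) / 15 = 0.7275054

0.72751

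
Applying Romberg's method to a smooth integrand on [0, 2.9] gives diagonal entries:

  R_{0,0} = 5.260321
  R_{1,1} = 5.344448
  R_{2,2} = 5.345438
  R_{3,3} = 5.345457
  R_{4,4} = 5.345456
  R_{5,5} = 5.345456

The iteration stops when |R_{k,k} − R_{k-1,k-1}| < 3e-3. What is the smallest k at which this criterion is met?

k = 2

|R_{1,1} − R_{0,0}| = 0.084127 ≥ 3e-3
|R_{2,2} − R_{1,1}| = 0.000990 < 3e-3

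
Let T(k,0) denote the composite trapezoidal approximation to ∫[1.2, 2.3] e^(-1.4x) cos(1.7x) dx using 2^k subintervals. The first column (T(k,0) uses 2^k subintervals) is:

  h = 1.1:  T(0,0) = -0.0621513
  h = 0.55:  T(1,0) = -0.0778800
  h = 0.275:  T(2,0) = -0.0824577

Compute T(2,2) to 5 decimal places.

Richardson extrapolation on the trapezoidal column (denominator 4−1=3):
T(1,1) = -0.0778800 + (-0.0778800 − (-0.0621513))/3 = -0.0831229
T(2,1) = (4·(-0.0824577) − (-0.0778800)) / 3 = -0.0839836
T(2,2) = -0.0839836 + (-0.0839836 − (-0.0831229))/15 = -0.0840410

-0.08404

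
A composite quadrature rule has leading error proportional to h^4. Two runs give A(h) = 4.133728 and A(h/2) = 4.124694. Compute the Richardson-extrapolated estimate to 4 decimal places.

4.1241

Extrapolated value = (16·A(h/2) − A(h)) / (16 − 1)
= (16·4.124694 − 4.133728) / 15
= 61.861376 / 15 = 4.124092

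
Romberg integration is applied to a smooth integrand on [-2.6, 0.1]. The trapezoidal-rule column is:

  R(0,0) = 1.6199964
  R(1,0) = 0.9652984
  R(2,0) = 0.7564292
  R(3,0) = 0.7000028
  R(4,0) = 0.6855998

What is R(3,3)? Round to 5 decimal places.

Richardson extrapolation on the trapezoidal column (denominator 4−1=3):
R(1,1) = 0.9652984 + (0.9652984 − 1.6199964)/3 = 0.7470657
R(2,1) = (4·0.7564292 − 0.9652984) / 3 = 0.6868061
R(3,1) = (4·0.7000028 − 0.7564292) / 3 = 0.6811940
R(2,2) = 0.6868061 + (0.6868061 − 0.7470657)/15 = 0.6827888
R(3,2) = 0.6811940 + (0.6811940 − 0.6868061)/15 = 0.6808199
R(3,3) = 0.6808199 + (0.6808199 − 0.6827888)/63 = 0.6807886

0.68079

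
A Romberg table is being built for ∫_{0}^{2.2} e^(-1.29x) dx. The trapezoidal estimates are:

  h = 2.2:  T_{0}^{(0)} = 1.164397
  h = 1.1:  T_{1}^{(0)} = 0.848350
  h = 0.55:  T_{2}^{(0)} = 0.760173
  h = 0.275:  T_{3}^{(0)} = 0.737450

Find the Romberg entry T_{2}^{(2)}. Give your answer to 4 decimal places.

Richardson extrapolation on the trapezoidal column (denominator 4−1=3):
T_{1}^{(1)} = 0.848350 + (0.848350 − 1.164397)/3 = 0.743001
T_{2}^{(1)} = 0.760173 + (0.760173 − 0.848350)/3 = 0.730781
T_{2}^{(2)} = (16·0.730781 − 0.743001) / 15 = 0.729966

0.7300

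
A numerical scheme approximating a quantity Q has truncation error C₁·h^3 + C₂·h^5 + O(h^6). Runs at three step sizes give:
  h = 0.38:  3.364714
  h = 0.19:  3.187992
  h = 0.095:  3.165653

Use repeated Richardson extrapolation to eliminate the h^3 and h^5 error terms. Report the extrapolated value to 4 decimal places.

3.1625

First eliminate the h^3 term (factor 2^3 = 8):
  B₁ = (8·3.187992 − 3.364714)/7 = 3.162746
  B₂ = (8·3.165653 − 3.187992)/7 = 3.162462
Then eliminate the h^5 term (factor 2^5 = 32):
  (32·3.162462 − 3.162746)/31 = 3.162453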